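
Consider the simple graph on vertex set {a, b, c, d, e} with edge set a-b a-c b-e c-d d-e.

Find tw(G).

A width-2 tree decomposition is:
Bags: B1 = {a, b, c}  B2 = {b, c, e}  B3 = {c, d, e}
Tree: B1–B2, B2–B3
Every bag has size at most 3, so the width is 3 − 1 = 2 and tw(G) ≤ 2. The edges c–a–b–e–d–c form a cycle, so G is not a tree and its treewidth is at least 2. The upper and lower bounds meet at 2, so that is the treewidth.

2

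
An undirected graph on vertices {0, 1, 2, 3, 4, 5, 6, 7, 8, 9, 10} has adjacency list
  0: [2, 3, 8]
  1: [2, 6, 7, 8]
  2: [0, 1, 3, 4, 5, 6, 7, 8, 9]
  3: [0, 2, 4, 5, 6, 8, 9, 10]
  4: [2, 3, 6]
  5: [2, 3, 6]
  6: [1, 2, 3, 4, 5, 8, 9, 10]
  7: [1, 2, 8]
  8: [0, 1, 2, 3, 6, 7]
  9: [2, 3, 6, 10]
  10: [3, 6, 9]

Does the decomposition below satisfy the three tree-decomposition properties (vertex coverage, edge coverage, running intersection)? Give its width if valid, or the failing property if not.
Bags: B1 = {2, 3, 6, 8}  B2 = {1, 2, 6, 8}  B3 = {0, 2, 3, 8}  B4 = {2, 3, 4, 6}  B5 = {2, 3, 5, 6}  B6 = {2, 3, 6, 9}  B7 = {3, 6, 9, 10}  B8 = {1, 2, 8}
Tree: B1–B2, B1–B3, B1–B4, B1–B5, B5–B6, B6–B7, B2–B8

No — vertex 7 appears in no bag.

A tree decomposition must satisfy three properties: every vertex lies in some bag; for every edge, both endpoints lie together in some bag; and for every vertex, the bags containing it form a connected subtree. Here vertex 7 appears in no bag, so the decomposition is invalid.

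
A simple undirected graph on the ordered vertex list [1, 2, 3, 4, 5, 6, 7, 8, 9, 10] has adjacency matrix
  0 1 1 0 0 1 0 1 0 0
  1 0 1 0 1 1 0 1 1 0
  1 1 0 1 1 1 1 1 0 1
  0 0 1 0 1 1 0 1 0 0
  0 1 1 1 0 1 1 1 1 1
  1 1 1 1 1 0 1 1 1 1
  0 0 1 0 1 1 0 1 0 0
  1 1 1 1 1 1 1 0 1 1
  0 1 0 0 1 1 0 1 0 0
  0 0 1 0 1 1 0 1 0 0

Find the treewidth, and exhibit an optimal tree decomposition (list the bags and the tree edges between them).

Treewidth 4.
Bags: B1 = {2, 3, 5, 6, 8}  B2 = {3, 5, 6, 8, 10}  B3 = {1, 2, 3, 6, 8}  B4 = {3, 5, 6, 7, 8}  B5 = {2, 5, 6, 8, 9}  B6 = {3, 4, 5, 6, 8}
Tree: B1–B2, B1–B3, B1–B4, B1–B5, B4–B6

The largest bag has 5 vertices, giving width 4; this decomposition certifies tw(G) ≤ 4. On the other hand G contains the 5-clique {2, 5, 6, 8, 9}. A clique must lie in a single bag of any decomposition, so no decomposition can have width below 4. The upper and lower bounds meet at 4, so that is the treewidth.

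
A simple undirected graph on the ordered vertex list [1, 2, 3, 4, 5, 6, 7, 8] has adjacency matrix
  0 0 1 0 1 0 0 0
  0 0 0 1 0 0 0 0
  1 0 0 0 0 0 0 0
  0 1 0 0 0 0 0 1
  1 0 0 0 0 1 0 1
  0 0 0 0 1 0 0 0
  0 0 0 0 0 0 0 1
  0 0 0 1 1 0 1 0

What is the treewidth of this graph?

A width-1 tree decomposition is:
Bags: B1 = {5, 8}  B2 = {5, 6}  B3 = {7, 8}  B4 = {1, 5}  B5 = {4, 8}  B6 = {1, 3}  B7 = {2, 4}
Tree: B1–B2, B1–B3, B1–B4, B1–B5, B4–B6, B5–B7
The largest bag has 2 vertices, giving width 1; this decomposition certifies tw(G) ≤ 1. G has an edge, so its treewidth is at least 1. Hence tw(G) = 1 exactly.

1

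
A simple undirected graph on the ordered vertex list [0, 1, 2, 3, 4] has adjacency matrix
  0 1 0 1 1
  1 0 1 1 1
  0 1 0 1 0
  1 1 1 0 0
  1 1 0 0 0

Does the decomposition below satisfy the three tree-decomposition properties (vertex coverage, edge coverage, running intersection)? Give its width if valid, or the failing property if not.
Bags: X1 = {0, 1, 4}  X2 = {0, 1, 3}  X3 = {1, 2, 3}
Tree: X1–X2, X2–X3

Yes; width 2.

Checking the three conditions: (i) the bags cover all of {0, 1, 2, 3, 4}; (ii) for each edge, some bag contains both endpoints; (iii) the bags containing any fixed vertex form a subtree. All hold, so the decomposition is valid with width 3 − 1 = 2.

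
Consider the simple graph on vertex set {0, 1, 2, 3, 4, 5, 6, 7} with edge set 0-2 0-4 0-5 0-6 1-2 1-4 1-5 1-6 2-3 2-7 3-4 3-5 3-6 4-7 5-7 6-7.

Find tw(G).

4

A width-4 tree decomposition is:
Bags: B1 = {0, 1, 3, 4, 7}  B2 = {0, 1, 2, 3, 7}  B3 = {0, 1, 3, 5, 7}  B4 = {0, 1, 3, 6, 7}
Tree: B1–B2, B2–B3, B3–B4
The largest bag has 5 vertices, giving width 4; this decomposition certifies tw(G) ≤ 4. For the lower bound: the 5 vertex sets {3,4}, {2,7}, {0,5}, {1}, {6} are disjoint, each induces a connected subgraph, and every pair is joined by at least one edge of G. Contracting each set to a single vertex therefore yields K_{5} as a minor, and since treewidth is minor-monotone, tw(G) ≥ tw(K_{5}) = 4. Combining the bounds, tw(G) = 4.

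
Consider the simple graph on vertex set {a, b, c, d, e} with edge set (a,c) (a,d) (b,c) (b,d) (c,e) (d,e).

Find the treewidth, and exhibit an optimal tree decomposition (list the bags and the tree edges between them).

Treewidth 2.
One optimal decomposition is:
Bags: B1 = {a, c, d}  B2 = {c, d, e}  B3 = {b, c, d}
Tree: B1–B2, B2–B3

The largest bag has 3 vertices, giving width 2; this decomposition certifies tw(G) ≤ 2. For the lower bound, G contains the cycle a–c–e–d–a, so G is not a forest; only forests have treewidth ≤ 1, hence tw(G) ≥ 2. Hence tw(G) = 2 exactly.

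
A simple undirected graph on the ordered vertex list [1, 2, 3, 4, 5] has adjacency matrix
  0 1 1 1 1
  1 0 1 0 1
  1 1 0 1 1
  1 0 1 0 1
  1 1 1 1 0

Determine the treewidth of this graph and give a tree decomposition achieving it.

Treewidth 3.
One such decomposition:
Bags: B1 = {1, 2, 3, 5}  B2 = {1, 3, 4, 5}
Tree: B1–B2

The largest bag has 4 vertices, giving width 3; this decomposition certifies tw(G) ≤ 3. On the other hand G contains the 4-clique {1, 2, 3, 5}. A clique must lie in a single bag of any decomposition, so no decomposition can have width below 3. Combining the bounds, tw(G) = 3.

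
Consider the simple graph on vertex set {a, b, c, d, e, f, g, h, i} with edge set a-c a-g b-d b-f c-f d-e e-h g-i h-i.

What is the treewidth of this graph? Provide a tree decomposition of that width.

Every bag has size at most 3, so the width is 3 − 1 = 2 and tw(G) ≤ 2. Since g–i–h–e–d–b–f–c–a–g is a cycle in G, G is not acyclic. Forests are exactly the graphs of treewidth ≤ 1, so tw(G) ≥ 2. Combining the bounds, tw(G) = 2.

Treewidth 2.
Bags: B1 = {g, h, i}  B2 = {e, g, h}  B3 = {d, e, g}  B4 = {b, d, g}  B5 = {b, f, g}  B6 = {c, f, g}  B7 = {a, c, g}
Tree: B1–B2, B2–B3, B3–B4, B4–B5, B5–B6, B6–B7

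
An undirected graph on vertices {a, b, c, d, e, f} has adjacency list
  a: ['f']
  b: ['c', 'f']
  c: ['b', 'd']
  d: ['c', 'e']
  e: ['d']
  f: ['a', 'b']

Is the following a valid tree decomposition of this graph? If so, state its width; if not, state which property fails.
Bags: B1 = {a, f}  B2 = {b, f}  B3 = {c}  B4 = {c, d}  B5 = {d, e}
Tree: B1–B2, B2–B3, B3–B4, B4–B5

No — edge (b,c) lies in no bag.

A tree decomposition must satisfy three properties: every vertex lies in some bag; for every edge, both endpoints lie together in some bag; and for every vertex, the bags containing it form a connected subtree. Here edge (b,c) lies in no bag, so the decomposition is invalid.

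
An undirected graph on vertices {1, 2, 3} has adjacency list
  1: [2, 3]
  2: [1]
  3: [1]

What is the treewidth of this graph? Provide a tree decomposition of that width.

Treewidth 1.
One optimal decomposition is:
Bags: B1 = {1, 3}  B2 = {1, 2}
Tree: B1–B2

The largest bag has 2 vertices, giving width 1; this decomposition certifies tw(G) ≤ 1. Any graph with an edge has treewidth ≥ 1, and G has the edge 1–3. Combining the bounds, tw(G) = 1.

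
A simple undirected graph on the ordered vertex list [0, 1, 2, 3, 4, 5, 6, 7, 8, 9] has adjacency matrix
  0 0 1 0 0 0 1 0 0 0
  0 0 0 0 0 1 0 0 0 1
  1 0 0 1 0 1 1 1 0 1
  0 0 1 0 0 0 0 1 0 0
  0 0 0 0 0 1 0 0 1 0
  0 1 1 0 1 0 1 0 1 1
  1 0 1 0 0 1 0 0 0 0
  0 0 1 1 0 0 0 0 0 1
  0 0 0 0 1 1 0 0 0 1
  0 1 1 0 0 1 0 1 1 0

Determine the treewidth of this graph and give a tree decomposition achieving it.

Treewidth 2.
One optimal decomposition is:
Bags: B1 = {2, 7, 9}  B2 = {2, 3, 7}  B3 = {2, 5, 9}  B4 = {5, 8, 9}  B5 = {2, 5, 6}  B6 = {4, 5, 8}  B7 = {0, 2, 6}  B8 = {1, 5, 9}
Tree: B1–B2, B1–B3, B3–B4, B3–B5, B4–B6, B5–B7, B3–B8

Every bag has size at most 3, so the width is 3 − 1 = 2 and tw(G) ≤ 2. For the lower bound, the 3 vertices {5, 8, 9} are pairwise adjacent, and any tree decomposition puts a clique entirely inside one bag — forcing width ≥ 2. The upper and lower bounds meet at 2, so that is the treewidth.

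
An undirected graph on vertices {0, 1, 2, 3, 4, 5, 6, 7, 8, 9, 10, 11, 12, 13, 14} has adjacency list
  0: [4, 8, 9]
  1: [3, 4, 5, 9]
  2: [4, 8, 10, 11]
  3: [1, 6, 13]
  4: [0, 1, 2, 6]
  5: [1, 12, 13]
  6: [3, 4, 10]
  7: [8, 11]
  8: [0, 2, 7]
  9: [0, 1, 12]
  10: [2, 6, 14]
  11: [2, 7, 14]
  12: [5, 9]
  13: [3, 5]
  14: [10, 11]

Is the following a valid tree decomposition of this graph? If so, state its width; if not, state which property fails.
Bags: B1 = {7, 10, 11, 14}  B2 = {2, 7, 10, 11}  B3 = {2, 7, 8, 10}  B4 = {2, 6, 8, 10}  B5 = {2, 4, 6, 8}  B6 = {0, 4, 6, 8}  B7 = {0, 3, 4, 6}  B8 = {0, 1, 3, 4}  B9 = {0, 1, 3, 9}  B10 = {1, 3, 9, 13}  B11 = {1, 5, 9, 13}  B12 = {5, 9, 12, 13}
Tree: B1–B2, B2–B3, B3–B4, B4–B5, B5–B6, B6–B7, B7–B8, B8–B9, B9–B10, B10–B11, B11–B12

Yes; width 3.

Every vertex of G appears in some bag (union = {0, 1, 2, 3, 4, 5, 6, 7, 8, 9, 10, 11, 12, 13, 14}); every edge is covered by a bag; and for each vertex v the set of bags containing v is connected in the bag tree. The decomposition is therefore valid. The largest bag has 4 vertices, so the width is 3.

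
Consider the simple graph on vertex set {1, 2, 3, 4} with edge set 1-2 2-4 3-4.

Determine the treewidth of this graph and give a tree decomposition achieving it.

Treewidth 1.
One optimal decomposition is:
Bags: B1 = {3, 4}  B2 = {2, 4}  B3 = {1, 2}
Tree: B1–B2, B2–B3

Every bag has size at most 2, so the width is 2 − 1 = 1 and tw(G) ≤ 1. Any graph with an edge has treewidth ≥ 1, and G has the edge 4–3. The upper and lower bounds meet at 1, so that is the treewidth.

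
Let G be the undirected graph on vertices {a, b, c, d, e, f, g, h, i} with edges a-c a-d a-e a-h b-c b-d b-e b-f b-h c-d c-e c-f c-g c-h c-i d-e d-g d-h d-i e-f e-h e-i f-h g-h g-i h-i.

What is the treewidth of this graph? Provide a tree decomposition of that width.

Treewidth 4.
Bags: B1 = {c, d, e, h, i}  B2 = {c, d, g, h, i}  B3 = {b, c, d, e, h}  B4 = {a, c, d, e, h}  B5 = {b, c, e, f, h}
Tree: B1–B2, B1–B3, B1–B4, B3–B5

Each bag holds 5 vertices, so the decomposition has width 4, which upper-bounds the treewidth. For the lower bound, the 5 vertices {c, d, g, h, i} are pairwise adjacent, and any tree decomposition puts a clique entirely inside one bag — forcing width ≥ 4. Combining the bounds, tw(G) = 4.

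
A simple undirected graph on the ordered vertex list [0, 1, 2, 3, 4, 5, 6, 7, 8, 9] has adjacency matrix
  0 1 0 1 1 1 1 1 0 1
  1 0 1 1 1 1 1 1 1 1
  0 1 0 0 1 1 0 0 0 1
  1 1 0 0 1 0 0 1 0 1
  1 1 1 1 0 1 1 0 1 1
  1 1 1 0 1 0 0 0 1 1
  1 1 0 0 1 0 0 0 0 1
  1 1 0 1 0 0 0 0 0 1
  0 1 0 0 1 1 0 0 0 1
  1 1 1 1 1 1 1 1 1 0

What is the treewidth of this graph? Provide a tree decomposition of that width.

Treewidth 4.
One optimal decomposition is:
Bags: B1 = {0, 1, 4, 6, 9}  B2 = {0, 1, 4, 5, 9}  B3 = {1, 4, 5, 8, 9}  B4 = {1, 2, 4, 5, 9}  B5 = {0, 1, 3, 4, 9}  B6 = {0, 1, 3, 7, 9}
Tree: B1–B2, B2–B3, B2–B4, B2–B5, B5–B6

The largest bag has 5 vertices, giving width 4; this decomposition certifies tw(G) ≤ 4. Conversely, {0, 1, 3, 4, 9} is a clique of size 5, and the vertices of any clique must share a bag in every tree decomposition; so some bag has ≥ 5 vertices and tw(G) ≥ 4. Therefore the treewidth is 4.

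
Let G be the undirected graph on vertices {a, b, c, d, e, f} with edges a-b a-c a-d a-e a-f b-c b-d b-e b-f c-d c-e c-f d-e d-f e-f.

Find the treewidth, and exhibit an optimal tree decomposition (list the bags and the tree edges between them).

With just one bag of size 6, the width is 6 − 1 = 5, so tw(G) ≤ 5. On the other hand G contains the 6-clique {a, b, c, d, e, f}. A clique must lie in a single bag of any decomposition, so no decomposition can have width below 5. Therefore the treewidth is 5.

Treewidth 5.
Bags: B1 = {a, b, c, d, e, f}
Tree: (single bag)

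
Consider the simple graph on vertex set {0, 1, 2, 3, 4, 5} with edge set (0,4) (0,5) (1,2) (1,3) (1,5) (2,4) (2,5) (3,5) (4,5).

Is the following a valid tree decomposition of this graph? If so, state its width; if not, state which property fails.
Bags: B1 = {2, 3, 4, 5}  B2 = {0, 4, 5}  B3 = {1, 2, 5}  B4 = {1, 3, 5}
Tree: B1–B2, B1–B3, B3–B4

No — bags containing vertex 3 are not connected in the tree.

A tree decomposition must satisfy three properties: every vertex lies in some bag; for every edge, both endpoints lie together in some bag; and for every vertex, the bags containing it form a connected subtree. Here bags containing vertex 3 are not connected in the tree, so the decomposition is invalid.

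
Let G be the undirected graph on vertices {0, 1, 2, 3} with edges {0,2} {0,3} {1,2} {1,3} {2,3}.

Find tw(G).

A width-2 tree decomposition is:
Bags: B1 = {0, 2, 3}  B2 = {1, 2, 3}
Tree: B1–B2
The largest bag has 3 vertices, giving width 2; this decomposition certifies tw(G) ≤ 2. Conversely, {0, 2, 3} is a clique of size 3, and the vertices of any clique must share a bag in every tree decomposition; so some bag has ≥ 3 vertices and tw(G) ≥ 2. Therefore the treewidth is 2.

2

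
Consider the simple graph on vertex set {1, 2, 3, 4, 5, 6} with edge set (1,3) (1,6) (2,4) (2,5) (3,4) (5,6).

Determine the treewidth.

2

A width-2 tree decomposition is:
Bags: B1 = {1, 5, 6}  B2 = {1, 3, 5}  B3 = {3, 4, 5}  B4 = {2, 4, 5}
Tree: B1–B2, B2–B3, B3–B4
The largest bag has 3 vertices, giving width 2; this decomposition certifies tw(G) ≤ 2. Since 5–6–1–3–4–2–5 is a cycle in G, G is not acyclic. Forests are exactly the graphs of treewidth ≤ 1, so tw(G) ≥ 2. Therefore the treewidth is 2.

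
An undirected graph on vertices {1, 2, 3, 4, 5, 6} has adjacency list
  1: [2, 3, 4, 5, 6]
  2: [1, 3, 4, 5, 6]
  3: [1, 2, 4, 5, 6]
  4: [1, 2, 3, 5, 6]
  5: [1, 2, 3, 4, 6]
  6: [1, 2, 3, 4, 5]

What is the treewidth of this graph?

5

A width-5 tree decomposition is:
Bags: B1 = {1, 2, 3, 4, 5, 6}
Tree: (single bag)
A single bag containing all 6 vertices is trivially a valid decomposition of width 5. On the other hand G contains the 6-clique {1, 2, 3, 4, 5, 6}. A clique must lie in a single bag of any decomposition, so no decomposition can have width below 5. Therefore the treewidth is 5.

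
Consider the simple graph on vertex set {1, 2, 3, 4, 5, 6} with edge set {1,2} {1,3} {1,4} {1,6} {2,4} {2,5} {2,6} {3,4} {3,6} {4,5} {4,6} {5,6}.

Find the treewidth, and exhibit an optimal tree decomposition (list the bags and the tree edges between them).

The largest bag has 4 vertices, giving width 3; this decomposition certifies tw(G) ≤ 3. On the other hand G contains the 4-clique {1, 2, 4, 6}. A clique must lie in a single bag of any decomposition, so no decomposition can have width below 3. Therefore the treewidth is 3.

Treewidth 3.
One such decomposition:
Bags: B1 = {1, 3, 4, 6}  B2 = {1, 2, 4, 6}  B3 = {2, 4, 5, 6}
Tree: B1–B2, B2–B3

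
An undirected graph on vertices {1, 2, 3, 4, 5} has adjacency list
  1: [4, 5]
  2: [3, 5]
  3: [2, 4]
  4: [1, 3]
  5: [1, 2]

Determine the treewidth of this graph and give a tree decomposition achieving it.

Every bag has size at most 3, so the width is 3 − 1 = 2 and tw(G) ≤ 2. The edges 3–4–1–5–2–3 form a cycle, so G is not a tree and its treewidth is at least 2. Hence tw(G) = 2 exactly.

Treewidth 2.
One such decomposition:
Bags: B1 = {1, 3, 4}  B2 = {1, 3, 5}  B3 = {2, 3, 5}
Tree: B1–B2, B2–B3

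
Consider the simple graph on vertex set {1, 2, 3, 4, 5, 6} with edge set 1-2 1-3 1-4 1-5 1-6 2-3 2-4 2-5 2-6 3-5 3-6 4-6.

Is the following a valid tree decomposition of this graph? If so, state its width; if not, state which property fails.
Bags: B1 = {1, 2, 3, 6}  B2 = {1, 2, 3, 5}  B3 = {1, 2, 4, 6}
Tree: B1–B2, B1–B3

Every vertex of G appears in some bag (union = {1, 2, 3, 4, 5, 6}); every edge is covered by a bag; and for each vertex v the set of bags containing v is connected in the bag tree. The decomposition is therefore valid. The largest bag has 4 vertices, so the width is 3.

Yes; width 3.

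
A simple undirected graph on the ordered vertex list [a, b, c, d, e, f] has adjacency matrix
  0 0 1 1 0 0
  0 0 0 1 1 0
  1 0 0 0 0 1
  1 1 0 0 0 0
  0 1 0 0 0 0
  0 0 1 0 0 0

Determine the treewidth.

A width-1 tree decomposition is:
Bags: B1 = {b, e}  B2 = {b, d}  B3 = {a, d}  B4 = {a, c}  B5 = {c, f}
Tree: B1–B2, B2–B3, B3–B4, B4–B5
Every bag has size at most 2, so the width is 2 − 1 = 1 and tw(G) ≤ 1. Since G has at least one edge (e.g. e–b), it is not an edgeless graph, so tw(G) ≥ 1. The upper and lower bounds meet at 1, so that is the treewidth.

1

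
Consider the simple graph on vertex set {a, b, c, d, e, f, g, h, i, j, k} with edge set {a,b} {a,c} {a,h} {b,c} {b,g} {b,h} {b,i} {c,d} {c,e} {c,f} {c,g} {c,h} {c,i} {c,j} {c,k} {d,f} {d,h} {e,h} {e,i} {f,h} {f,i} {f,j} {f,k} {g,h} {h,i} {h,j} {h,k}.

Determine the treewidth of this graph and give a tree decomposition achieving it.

Each bag holds 4 vertices, so the decomposition has width 3, which upper-bounds the treewidth. On the other hand G contains the 4-clique {c, d, f, h}. A clique must lie in a single bag of any decomposition, so no decomposition can have width below 3. Therefore the treewidth is 3.

Treewidth 3.
One such decomposition:
Bags: B1 = {c, f, h, i}  B2 = {b, c, h, i}  B3 = {c, e, h, i}  B4 = {b, c, g, h}  B5 = {c, f, h, j}  B6 = {c, f, h, k}  B7 = {a, b, c, h}  B8 = {c, d, f, h}
Tree: B1–B2, B2–B3, B2–B4, B1–B5, B1–B6, B4–B7, B1–B8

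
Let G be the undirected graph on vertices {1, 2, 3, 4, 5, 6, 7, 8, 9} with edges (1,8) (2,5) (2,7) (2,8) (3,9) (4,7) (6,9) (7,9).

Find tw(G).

A width-1 tree decomposition is:
Bags: B1 = {2, 8}  B2 = {2, 7}  B3 = {4, 7}  B4 = {2, 5}  B5 = {1, 8}  B6 = {7, 9}  B7 = {3, 9}  B8 = {6, 9}
Tree: B1–B2, B2–B3, B2–B4, B1–B5, B2–B6, B6–B7, B6–B8
Each bag holds 2 vertices, so the decomposition has width 1, which upper-bounds the treewidth. Since G has at least one edge (e.g. 2–8), it is not an edgeless graph, so tw(G) ≥ 1. Combining the bounds, tw(G) = 1.

1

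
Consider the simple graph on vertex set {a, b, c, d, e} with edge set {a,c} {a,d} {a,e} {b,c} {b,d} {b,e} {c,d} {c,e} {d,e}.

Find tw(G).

3

A width-3 tree decomposition is:
Bags: B1 = {a, c, d, e}  B2 = {b, c, d, e}
Tree: B1–B2
Each bag holds 4 vertices, so the decomposition has width 3, which upper-bounds the treewidth. Conversely, {a, c, d, e} is a clique of size 4, and the vertices of any clique must share a bag in every tree decomposition; so some bag has ≥ 4 vertices and tw(G) ≥ 3. Therefore the treewidth is 3.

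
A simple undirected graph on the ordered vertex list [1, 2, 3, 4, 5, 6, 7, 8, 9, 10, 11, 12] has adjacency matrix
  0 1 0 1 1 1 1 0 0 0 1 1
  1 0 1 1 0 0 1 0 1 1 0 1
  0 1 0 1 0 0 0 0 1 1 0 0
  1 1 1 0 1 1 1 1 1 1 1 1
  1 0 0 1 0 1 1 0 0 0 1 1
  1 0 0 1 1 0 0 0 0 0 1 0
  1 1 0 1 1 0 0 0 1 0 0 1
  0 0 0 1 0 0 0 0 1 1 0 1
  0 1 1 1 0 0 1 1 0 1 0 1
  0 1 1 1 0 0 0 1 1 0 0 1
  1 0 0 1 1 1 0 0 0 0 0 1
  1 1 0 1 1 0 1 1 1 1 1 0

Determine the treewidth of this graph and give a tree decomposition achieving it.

Treewidth 4.
Bags: B1 = {2, 4, 9, 10, 12}  B2 = {2, 4, 7, 9, 12}  B3 = {1, 2, 4, 7, 12}  B4 = {4, 8, 9, 10, 12}  B5 = {1, 4, 5, 7, 12}  B6 = {2, 3, 4, 9, 10}  B7 = {1, 4, 5, 11, 12}  B8 = {1, 4, 5, 6, 11}
Tree: B1–B2, B2–B3, B1–B4, B3–B5, B1–B6, B5–B7, B7–B8

The largest bag has 5 vertices, giving width 4; this decomposition certifies tw(G) ≤ 4. On the other hand G contains the 5-clique {2, 3, 4, 9, 10}. A clique must lie in a single bag of any decomposition, so no decomposition can have width below 4. The upper and lower bounds meet at 4, so that is the treewidth.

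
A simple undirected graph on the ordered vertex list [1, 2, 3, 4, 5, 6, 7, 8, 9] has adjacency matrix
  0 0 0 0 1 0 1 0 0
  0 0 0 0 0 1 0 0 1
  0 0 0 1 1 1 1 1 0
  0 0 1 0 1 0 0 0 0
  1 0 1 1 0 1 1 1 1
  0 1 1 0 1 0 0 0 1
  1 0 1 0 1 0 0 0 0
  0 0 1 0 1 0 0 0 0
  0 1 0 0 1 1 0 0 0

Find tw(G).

2

A width-2 tree decomposition is:
Bags: B1 = {3, 5, 6}  B2 = {5, 6, 9}  B3 = {3, 4, 5}  B4 = {3, 5, 7}  B5 = {3, 5, 8}  B6 = {1, 5, 7}  B7 = {2, 6, 9}
Tree: B1–B2, B1–B3, B1–B4, B3–B5, B4–B6, B2–B7
The largest bag has 3 vertices, giving width 2; this decomposition certifies tw(G) ≤ 2. On the other hand G contains the 3-clique {2, 6, 9}. A clique must lie in a single bag of any decomposition, so no decomposition can have width below 2. Combining the bounds, tw(G) = 2.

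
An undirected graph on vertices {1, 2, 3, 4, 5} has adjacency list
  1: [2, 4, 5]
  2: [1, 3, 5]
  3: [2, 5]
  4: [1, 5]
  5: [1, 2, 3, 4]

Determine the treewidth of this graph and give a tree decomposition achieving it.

Treewidth 2.
Bags: B1 = {1, 2, 5}  B2 = {1, 4, 5}  B3 = {2, 3, 5}
Tree: B1–B2, B1–B3

Each bag holds 3 vertices, so the decomposition has width 2, which upper-bounds the treewidth. Conversely, {1, 2, 5} is a clique of size 3, and the vertices of any clique must share a bag in every tree decomposition; so some bag has ≥ 3 vertices and tw(G) ≥ 2. Therefore the treewidth is 2.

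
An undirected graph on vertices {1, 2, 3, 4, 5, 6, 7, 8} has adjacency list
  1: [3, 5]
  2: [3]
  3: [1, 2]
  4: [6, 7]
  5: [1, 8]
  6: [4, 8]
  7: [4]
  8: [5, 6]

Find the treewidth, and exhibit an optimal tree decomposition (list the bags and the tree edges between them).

Treewidth 1.
Bags: B1 = {2, 3}  B2 = {1, 3}  B3 = {1, 5}  B4 = {5, 8}  B5 = {6, 8}  B6 = {4, 6}  B7 = {4, 7}
Tree: B1–B2, B2–B3, B3–B4, B4–B5, B5–B6, B6–B7

Each bag holds 2 vertices, so the decomposition has width 1, which upper-bounds the treewidth. G has an edge, so its treewidth is at least 1. Hence tw(G) = 1 exactly.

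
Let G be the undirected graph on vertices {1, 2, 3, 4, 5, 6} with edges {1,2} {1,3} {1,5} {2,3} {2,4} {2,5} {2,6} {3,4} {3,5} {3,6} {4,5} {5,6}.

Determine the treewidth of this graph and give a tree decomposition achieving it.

Treewidth 3.
One such decomposition:
Bags: B1 = {2, 3, 4, 5}  B2 = {1, 2, 3, 5}  B3 = {2, 3, 5, 6}
Tree: B1–B2, B1–B3

Every bag has size at most 4, so the width is 4 − 1 = 3 and tw(G) ≤ 3. For the lower bound, the 4 vertices {1, 2, 3, 5} are pairwise adjacent, and any tree decomposition puts a clique entirely inside one bag — forcing width ≥ 3. Hence tw(G) = 3 exactly.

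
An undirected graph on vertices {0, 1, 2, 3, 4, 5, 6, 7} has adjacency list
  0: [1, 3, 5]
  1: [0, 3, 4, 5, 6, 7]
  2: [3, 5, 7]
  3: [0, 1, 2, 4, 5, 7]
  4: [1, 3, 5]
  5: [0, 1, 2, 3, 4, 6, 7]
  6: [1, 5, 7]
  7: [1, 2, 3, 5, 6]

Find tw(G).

3

A width-3 tree decomposition is:
Bags: B1 = {1, 5, 6, 7}  B2 = {1, 3, 5, 7}  B3 = {2, 3, 5, 7}  B4 = {0, 1, 3, 5}  B5 = {1, 3, 4, 5}
Tree: B1–B2, B2–B3, B2–B4, B4–B5
Every bag has size at most 4, so the width is 4 − 1 = 3 and tw(G) ≤ 3. For the lower bound, the 4 vertices {0, 1, 3, 5} are pairwise adjacent, and any tree decomposition puts a clique entirely inside one bag — forcing width ≥ 3. Hence tw(G) = 3 exactly.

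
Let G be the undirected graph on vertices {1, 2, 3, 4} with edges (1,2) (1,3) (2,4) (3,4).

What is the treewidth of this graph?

2

A width-2 tree decomposition is:
Bags: B1 = {1, 3, 4}  B2 = {1, 2, 4}
Tree: B1–B2
Every bag has size at most 3, so the width is 3 − 1 = 2 and tw(G) ≤ 2. Since 1–3–4–2–1 is a cycle in G, G is not acyclic. Forests are exactly the graphs of treewidth ≤ 1, so tw(G) ≥ 2. Hence tw(G) = 2 exactly.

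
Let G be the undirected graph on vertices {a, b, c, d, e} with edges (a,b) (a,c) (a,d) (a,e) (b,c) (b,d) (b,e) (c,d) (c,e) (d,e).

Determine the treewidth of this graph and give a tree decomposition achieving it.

With just one bag of size 5, the width is 5 − 1 = 4, so tw(G) ≤ 4. Conversely, {a, b, c, d, e} is a clique of size 5, and the vertices of any clique must share a bag in every tree decomposition; so some bag has ≥ 5 vertices and tw(G) ≥ 4. The upper and lower bounds meet at 4, so that is the treewidth.

Treewidth 4.
Bags: B1 = {a, b, c, d, e}
Tree: (single bag)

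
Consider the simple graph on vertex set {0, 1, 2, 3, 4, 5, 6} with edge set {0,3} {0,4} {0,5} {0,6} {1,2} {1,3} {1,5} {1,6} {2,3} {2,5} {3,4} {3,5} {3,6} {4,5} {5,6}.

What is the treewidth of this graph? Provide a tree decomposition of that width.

Treewidth 3.
One optimal decomposition is:
Bags: B1 = {0, 3, 5, 6}  B2 = {0, 3, 4, 5}  B3 = {1, 3, 5, 6}  B4 = {1, 2, 3, 5}
Tree: B1–B2, B1–B3, B3–B4

The largest bag has 4 vertices, giving width 3; this decomposition certifies tw(G) ≤ 3. On the other hand G contains the 4-clique {0, 3, 4, 5}. A clique must lie in a single bag of any decomposition, so no decomposition can have width below 3. Hence tw(G) = 3 exactly.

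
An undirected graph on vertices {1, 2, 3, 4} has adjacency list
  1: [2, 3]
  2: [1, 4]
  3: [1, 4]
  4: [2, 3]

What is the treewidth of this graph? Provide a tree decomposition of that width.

The largest bag has 3 vertices, giving width 2; this decomposition certifies tw(G) ≤ 2. The edges 3–4–2–1–3 form a cycle, so G is not a tree and its treewidth is at least 2. Therefore the treewidth is 2.

Treewidth 2.
One optimal decomposition is:
Bags: B1 = {2, 3, 4}  B2 = {1, 2, 3}
Tree: B1–B2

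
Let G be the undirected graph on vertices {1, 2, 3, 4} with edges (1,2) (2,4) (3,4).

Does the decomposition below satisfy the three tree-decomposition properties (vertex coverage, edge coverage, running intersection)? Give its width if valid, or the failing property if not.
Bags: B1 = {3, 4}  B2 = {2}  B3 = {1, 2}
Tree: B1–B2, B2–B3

No — edge (4,2) lies in no bag.

A tree decomposition must satisfy three properties: every vertex lies in some bag; for every edge, both endpoints lie together in some bag; and for every vertex, the bags containing it form a connected subtree. Here edge (4,2) lies in no bag, so the decomposition is invalid.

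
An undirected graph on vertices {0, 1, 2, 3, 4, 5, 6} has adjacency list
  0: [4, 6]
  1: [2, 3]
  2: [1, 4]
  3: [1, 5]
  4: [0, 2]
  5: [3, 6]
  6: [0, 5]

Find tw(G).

2

A width-2 tree decomposition is:
Bags: B1 = {1, 3, 5}  B2 = {1, 5, 6}  B3 = {0, 1, 6}  B4 = {0, 1, 4}  B5 = {1, 2, 4}
Tree: B1–B2, B2–B3, B3–B4, B4–B5
The largest bag has 3 vertices, giving width 2; this decomposition certifies tw(G) ≤ 2. For the lower bound, G contains the cycle 1–3–5–6–0–4–2–1, so G is not a forest; only forests have treewidth ≤ 1, hence tw(G) ≥ 2. Hence tw(G) = 2 exactly.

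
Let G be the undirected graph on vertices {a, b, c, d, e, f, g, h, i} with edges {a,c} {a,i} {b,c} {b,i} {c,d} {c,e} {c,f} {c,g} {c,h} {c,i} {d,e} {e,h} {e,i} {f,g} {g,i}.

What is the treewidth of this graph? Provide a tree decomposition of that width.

Treewidth 2.
One such decomposition:
Bags: B1 = {c, f, g}  B2 = {c, g, i}  B3 = {a, c, i}  B4 = {b, c, i}  B5 = {c, e, i}  B6 = {c, e, h}  B7 = {c, d, e}
Tree: B1–B2, B2–B3, B2–B4, B4–B5, B5–B6, B5–B7

Each bag holds 3 vertices, so the decomposition has width 2, which upper-bounds the treewidth. For the lower bound, the 3 vertices {c, d, e} are pairwise adjacent, and any tree decomposition puts a clique entirely inside one bag — forcing width ≥ 2. The upper and lower bounds meet at 2, so that is the treewidth.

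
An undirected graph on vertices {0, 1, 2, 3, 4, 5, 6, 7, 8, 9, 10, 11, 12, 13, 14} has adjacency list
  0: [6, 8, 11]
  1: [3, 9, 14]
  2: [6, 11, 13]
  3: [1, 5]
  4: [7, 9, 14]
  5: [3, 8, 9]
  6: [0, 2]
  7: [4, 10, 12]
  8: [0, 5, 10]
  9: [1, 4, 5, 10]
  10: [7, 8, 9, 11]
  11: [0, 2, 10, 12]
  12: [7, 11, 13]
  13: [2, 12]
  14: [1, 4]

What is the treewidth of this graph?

A width-3 tree decomposition is:
Bags: B1 = {2, 6, 12, 13}  B2 = {2, 6, 11, 12}  B3 = {0, 6, 11, 12}  B4 = {0, 7, 11, 12}  B5 = {0, 7, 10, 11}  B6 = {0, 7, 8, 10}  B7 = {4, 7, 8, 10}  B8 = {4, 8, 9, 10}  B9 = {4, 5, 8, 9}  B10 = {4, 5, 9, 14}  B11 = {1, 5, 9, 14}  B12 = {1, 3, 5, 14}
Tree: B1–B2, B2–B3, B3–B4, B4–B5, B5–B6, B6–B7, B7–B8, B8–B9, B9–B10, B10–B11, B11–B12
The largest bag has 4 vertices, giving width 3; this decomposition certifies tw(G) ≤ 3. For the lower bound: the 4 vertex sets {2,6,13}, {12}, {11}, {0,7,8,10} are disjoint, each induces a connected subgraph, and every pair is joined by at least one edge of G. Contracting each set to a single vertex therefore yields K_{4} as a minor, and since treewidth is minor-monotone, tw(G) ≥ tw(K_{4}) = 3. Therefore the treewidth is 3.

3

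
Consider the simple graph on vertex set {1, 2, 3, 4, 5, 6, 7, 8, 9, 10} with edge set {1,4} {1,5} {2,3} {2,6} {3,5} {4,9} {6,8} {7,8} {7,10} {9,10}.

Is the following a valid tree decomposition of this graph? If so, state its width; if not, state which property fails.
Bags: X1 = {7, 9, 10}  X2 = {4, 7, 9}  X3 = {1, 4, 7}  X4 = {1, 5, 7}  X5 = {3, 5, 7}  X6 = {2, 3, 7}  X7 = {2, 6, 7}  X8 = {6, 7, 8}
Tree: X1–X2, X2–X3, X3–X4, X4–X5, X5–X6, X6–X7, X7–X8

Yes; width 2.

Checking the three conditions: (i) the bags cover all of {1, 2, 3, 4, 5, 6, 7, 8, 9, 10}; (ii) for each edge, some bag contains both endpoints; (iii) the bags containing any fixed vertex form a subtree. All hold, so the decomposition is valid with width 3 − 1 = 2.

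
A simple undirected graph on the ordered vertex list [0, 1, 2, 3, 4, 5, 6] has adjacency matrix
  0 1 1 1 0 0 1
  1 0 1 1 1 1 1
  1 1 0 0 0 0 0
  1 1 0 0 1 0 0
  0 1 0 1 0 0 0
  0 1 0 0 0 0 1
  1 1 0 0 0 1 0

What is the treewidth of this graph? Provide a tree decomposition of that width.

Treewidth 2.
One such decomposition:
Bags: B1 = {0, 1, 2}  B2 = {0, 1, 6}  B3 = {1, 5, 6}  B4 = {0, 1, 3}  B5 = {1, 3, 4}
Tree: B1–B2, B2–B3, B2–B4, B4–B5

Every bag has size at most 3, so the width is 3 − 1 = 2 and tw(G) ≤ 2. On the other hand G contains the 3-clique {0, 1, 2}. A clique must lie in a single bag of any decomposition, so no decomposition can have width below 2. Hence tw(G) = 2 exactly.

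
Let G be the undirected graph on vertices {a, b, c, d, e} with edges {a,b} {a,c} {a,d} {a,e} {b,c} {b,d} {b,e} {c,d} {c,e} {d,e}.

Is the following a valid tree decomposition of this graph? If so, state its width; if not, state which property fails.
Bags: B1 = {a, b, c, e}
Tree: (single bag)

A tree decomposition must satisfy three properties: every vertex lies in some bag; for every edge, both endpoints lie together in some bag; and for every vertex, the bags containing it form a connected subtree. Here vertex d appears in no bag, so the decomposition is invalid.

No — vertex d appears in no bag.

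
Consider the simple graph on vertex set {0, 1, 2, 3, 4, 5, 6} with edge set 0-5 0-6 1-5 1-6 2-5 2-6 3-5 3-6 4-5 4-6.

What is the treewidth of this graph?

A width-2 tree decomposition is:
Bags: B1 = {0, 5, 6}  B2 = {4, 5, 6}  B3 = {3, 5, 6}  B4 = {1, 5, 6}  B5 = {2, 5, 6}
Tree: B1–B2, B2–B3, B3–B4, B4–B5
The largest bag has 3 vertices, giving width 2; this decomposition certifies tw(G) ≤ 2. The edges 5–0–6–4–5 form a cycle, so G is not a tree and its treewidth is at least 2. Therefore the treewidth is 2.

2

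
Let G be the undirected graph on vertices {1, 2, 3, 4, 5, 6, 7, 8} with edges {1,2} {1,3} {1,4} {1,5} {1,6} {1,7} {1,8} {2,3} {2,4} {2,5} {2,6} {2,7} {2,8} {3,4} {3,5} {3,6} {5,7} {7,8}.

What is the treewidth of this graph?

A width-3 tree decomposition is:
Bags: B1 = {1, 2, 3, 6}  B2 = {1, 2, 3, 5}  B3 = {1, 2, 5, 7}  B4 = {1, 2, 3, 4}  B5 = {1, 2, 7, 8}
Tree: B1–B2, B2–B3, B1–B4, B3–B5
Every bag has size at most 4, so the width is 4 − 1 = 3 and tw(G) ≤ 3. Conversely, {1, 2, 7, 8} is a clique of size 4, and the vertices of any clique must share a bag in every tree decomposition; so some bag has ≥ 4 vertices and tw(G) ≥ 3. Hence tw(G) = 3 exactly.

3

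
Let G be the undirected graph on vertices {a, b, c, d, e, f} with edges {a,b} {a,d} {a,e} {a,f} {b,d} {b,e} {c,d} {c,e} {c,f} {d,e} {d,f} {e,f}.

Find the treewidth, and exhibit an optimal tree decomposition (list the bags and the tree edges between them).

Treewidth 3.
Bags: B1 = {a, d, e, f}  B2 = {c, d, e, f}  B3 = {a, b, d, e}
Tree: B1–B2, B1–B3

Each bag holds 4 vertices, so the decomposition has width 3, which upper-bounds the treewidth. For the lower bound, the 4 vertices {c, d, e, f} are pairwise adjacent, and any tree decomposition puts a clique entirely inside one bag — forcing width ≥ 3. Combining the bounds, tw(G) = 3.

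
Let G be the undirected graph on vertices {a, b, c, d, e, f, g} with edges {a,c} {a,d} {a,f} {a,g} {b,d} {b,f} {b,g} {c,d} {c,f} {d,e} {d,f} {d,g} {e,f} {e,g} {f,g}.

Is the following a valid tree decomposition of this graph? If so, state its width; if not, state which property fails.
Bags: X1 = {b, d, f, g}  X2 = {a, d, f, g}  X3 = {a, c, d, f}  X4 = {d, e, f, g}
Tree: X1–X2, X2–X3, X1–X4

Checking the three conditions: (i) the bags cover all of {a, b, c, d, e, f, g}; (ii) for each edge, some bag contains both endpoints; (iii) the bags containing any fixed vertex form a subtree. All hold, so the decomposition is valid with width 4 − 1 = 3.

Yes; width 3.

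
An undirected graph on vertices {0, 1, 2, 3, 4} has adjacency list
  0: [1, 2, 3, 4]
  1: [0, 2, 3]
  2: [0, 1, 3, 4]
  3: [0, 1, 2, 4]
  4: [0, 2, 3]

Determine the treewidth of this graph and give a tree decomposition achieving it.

Treewidth 3.
Bags: B1 = {0, 2, 3, 4}  B2 = {0, 1, 2, 3}
Tree: B1–B2

The largest bag has 4 vertices, giving width 3; this decomposition certifies tw(G) ≤ 3. Conversely, {0, 1, 2, 3} is a clique of size 4, and the vertices of any clique must share a bag in every tree decomposition; so some bag has ≥ 4 vertices and tw(G) ≥ 3. Therefore the treewidth is 3.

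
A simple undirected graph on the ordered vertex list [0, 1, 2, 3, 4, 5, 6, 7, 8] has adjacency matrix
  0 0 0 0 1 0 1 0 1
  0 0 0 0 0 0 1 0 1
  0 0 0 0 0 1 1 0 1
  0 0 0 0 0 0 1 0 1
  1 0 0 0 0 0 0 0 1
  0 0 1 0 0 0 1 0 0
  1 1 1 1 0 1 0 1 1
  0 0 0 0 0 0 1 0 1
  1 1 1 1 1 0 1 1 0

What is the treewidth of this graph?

2

A width-2 tree decomposition is:
Bags: B1 = {3, 6, 8}  B2 = {0, 6, 8}  B3 = {2, 6, 8}  B4 = {1, 6, 8}  B5 = {6, 7, 8}  B6 = {0, 4, 8}  B7 = {2, 5, 6}
Tree: B1–B2, B1–B3, B3–B4, B2–B5, B2–B6, B3–B7
Every bag has size at most 3, so the width is 3 − 1 = 2 and tw(G) ≤ 2. Conversely, {0, 4, 8} is a clique of size 3, and the vertices of any clique must share a bag in every tree decomposition; so some bag has ≥ 3 vertices and tw(G) ≥ 2. Therefore the treewidth is 2.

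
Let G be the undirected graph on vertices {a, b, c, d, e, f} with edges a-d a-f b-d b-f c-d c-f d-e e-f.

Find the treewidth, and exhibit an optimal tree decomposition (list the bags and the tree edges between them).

Treewidth 2.
One such decomposition:
Bags: B1 = {b, d, f}  B2 = {a, d, f}  B3 = {c, d, f}  B4 = {d, e, f}
Tree: B1–B2, B2–B3, B3–B4

Every bag has size at most 3, so the width is 3 − 1 = 2 and tw(G) ≤ 2. The edges d–b–f–a–d form a cycle, so G is not a tree and its treewidth is at least 2. Therefore the treewidth is 2.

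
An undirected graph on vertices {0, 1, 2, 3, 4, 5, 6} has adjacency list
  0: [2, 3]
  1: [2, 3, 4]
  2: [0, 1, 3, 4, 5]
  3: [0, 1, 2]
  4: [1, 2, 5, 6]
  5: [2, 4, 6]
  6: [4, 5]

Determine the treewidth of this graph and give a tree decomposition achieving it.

Treewidth 2.
One such decomposition:
Bags: B1 = {1, 2, 4}  B2 = {2, 4, 5}  B3 = {4, 5, 6}  B4 = {1, 2, 3}  B5 = {0, 2, 3}
Tree: B1–B2, B2–B3, B1–B4, B4–B5

Every bag has size at most 3, so the width is 3 − 1 = 2 and tw(G) ≤ 2. Conversely, {0, 2, 3} is a clique of size 3, and the vertices of any clique must share a bag in every tree decomposition; so some bag has ≥ 3 vertices and tw(G) ≥ 2. Combining the bounds, tw(G) = 2.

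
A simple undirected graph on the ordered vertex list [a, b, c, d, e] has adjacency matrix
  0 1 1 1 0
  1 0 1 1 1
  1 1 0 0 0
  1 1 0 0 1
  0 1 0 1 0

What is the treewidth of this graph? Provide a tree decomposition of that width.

Every bag has size at most 3, so the width is 3 − 1 = 2 and tw(G) ≤ 2. For the lower bound, the 3 vertices {b, d, e} are pairwise adjacent, and any tree decomposition puts a clique entirely inside one bag — forcing width ≥ 2. Hence tw(G) = 2 exactly.

Treewidth 2.
Bags: B1 = {a, b, d}  B2 = {a, b, c}  B3 = {b, d, e}
Tree: B1–B2, B1–B3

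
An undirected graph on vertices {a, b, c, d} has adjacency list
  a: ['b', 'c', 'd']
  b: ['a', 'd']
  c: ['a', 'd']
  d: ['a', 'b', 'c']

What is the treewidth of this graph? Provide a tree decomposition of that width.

Each bag holds 3 vertices, so the decomposition has width 2, which upper-bounds the treewidth. For the lower bound, the 3 vertices {a, c, d} are pairwise adjacent, and any tree decomposition puts a clique entirely inside one bag — forcing width ≥ 2. Hence tw(G) = 2 exactly.

Treewidth 2.
Bags: B1 = {a, c, d}  B2 = {a, b, d}
Tree: B1–B2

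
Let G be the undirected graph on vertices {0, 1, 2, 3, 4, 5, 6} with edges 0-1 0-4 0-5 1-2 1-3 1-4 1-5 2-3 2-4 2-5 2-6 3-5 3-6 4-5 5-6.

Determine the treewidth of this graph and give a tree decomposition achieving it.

Treewidth 3.
Bags: B1 = {1, 2, 4, 5}  B2 = {1, 2, 3, 5}  B3 = {0, 1, 4, 5}  B4 = {2, 3, 5, 6}
Tree: B1–B2, B1–B3, B2–B4

Each bag holds 4 vertices, so the decomposition has width 3, which upper-bounds the treewidth. Conversely, {0, 1, 4, 5} is a clique of size 4, and the vertices of any clique must share a bag in every tree decomposition; so some bag has ≥ 4 vertices and tw(G) ≥ 3. Combining the bounds, tw(G) = 3.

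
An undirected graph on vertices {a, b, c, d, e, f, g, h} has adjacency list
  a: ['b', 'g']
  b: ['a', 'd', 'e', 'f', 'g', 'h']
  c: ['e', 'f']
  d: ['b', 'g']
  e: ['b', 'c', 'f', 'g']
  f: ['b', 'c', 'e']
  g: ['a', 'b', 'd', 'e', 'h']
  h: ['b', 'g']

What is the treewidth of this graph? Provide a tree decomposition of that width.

Treewidth 2.
Bags: B1 = {a, b, g}  B2 = {b, e, g}  B3 = {b, d, g}  B4 = {b, e, f}  B5 = {b, g, h}  B6 = {c, e, f}
Tree: B1–B2, B1–B3, B2–B4, B3–B5, B4–B6

The largest bag has 3 vertices, giving width 2; this decomposition certifies tw(G) ≤ 2. On the other hand G contains the 3-clique {c, e, f}. A clique must lie in a single bag of any decomposition, so no decomposition can have width below 2. Hence tw(G) = 2 exactly.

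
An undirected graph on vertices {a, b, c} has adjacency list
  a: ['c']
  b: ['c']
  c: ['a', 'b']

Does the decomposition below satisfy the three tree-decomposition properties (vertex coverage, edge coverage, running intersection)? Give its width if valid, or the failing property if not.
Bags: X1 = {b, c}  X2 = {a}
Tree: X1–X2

No — edge (c,a) lies in no bag.

A tree decomposition must satisfy three properties: every vertex lies in some bag; for every edge, both endpoints lie together in some bag; and for every vertex, the bags containing it form a connected subtree. Here edge (c,a) lies in no bag, so the decomposition is invalid.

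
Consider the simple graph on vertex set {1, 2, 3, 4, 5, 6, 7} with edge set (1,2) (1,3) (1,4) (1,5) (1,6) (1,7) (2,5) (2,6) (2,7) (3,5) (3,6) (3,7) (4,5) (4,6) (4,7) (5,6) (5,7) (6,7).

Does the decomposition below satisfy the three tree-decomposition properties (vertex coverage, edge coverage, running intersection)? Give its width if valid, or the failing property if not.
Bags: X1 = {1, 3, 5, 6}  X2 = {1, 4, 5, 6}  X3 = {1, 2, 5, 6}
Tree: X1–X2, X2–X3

No — vertex 7 appears in no bag.

A tree decomposition must satisfy three properties: every vertex lies in some bag; for every edge, both endpoints lie together in some bag; and for every vertex, the bags containing it form a connected subtree. Here vertex 7 appears in no bag, so the decomposition is invalid.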